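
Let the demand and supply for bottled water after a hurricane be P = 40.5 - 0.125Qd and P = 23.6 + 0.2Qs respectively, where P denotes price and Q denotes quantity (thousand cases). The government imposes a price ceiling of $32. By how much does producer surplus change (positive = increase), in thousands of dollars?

Rearranging demand gives Qd = 324 - 8P; rearranging supply gives Qs = 5P - 118. In a free market, 324 - 8P = 5P - 118 gives the equilibrium P* = 34, Q* = 52.
Because the ceiling (32) lies below the market-clearing price, it is binding.
At P = 32: Qd = 324 - 8·32 = 68 and Qs = 5·32 - 118 = 42.
Producer surplus without the control is ½ · (34 - 23.6) · 52 = 270.4.
With the ceiling, producers sell 42 units at 32, so PS = ½ · (32 - 23.6) · 42 = 176.4.
Change in producer surplus = 176.4 - 270.4 = -94.

-94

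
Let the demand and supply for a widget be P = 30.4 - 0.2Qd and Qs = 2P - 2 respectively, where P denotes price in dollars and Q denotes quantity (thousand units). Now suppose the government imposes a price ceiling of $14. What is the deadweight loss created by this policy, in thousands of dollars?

89.6

Rearranging demand gives Qd = 152 - 5P. Without the control the market clears where 152 - 5P = 2P - 2, i.e. P* = 22 and Q* = 42.
The ceiling of 14 is below the equilibrium price 22, so it binds.
At P = 14: Qd = 152 - 5·14 = 82 and Qs = 2·14 - 2 = 26.
Quantity traded falls to 26. At Q = 26 the demand price is (152 - 26)/5 = 25.2 and the supply price is (2 + 26)/2 = 14.
Deadweight loss = ½ · (25.2 - 14) · (42 - 26) = ½ · 11.2 · 16 = 89.6.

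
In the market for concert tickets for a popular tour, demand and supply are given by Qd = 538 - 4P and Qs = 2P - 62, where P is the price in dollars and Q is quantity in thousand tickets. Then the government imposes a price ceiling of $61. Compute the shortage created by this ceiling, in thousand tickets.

234

Setting quantity demanded equal to quantity supplied, 538 - 4P = 2P - 62, gives P* = 100 and Q* = 138.
Because the ceiling (61) lies below the market-clearing price, it is binding.
At P = 61: Qd = 538 - 4·61 = 294 and Qs = 2·61 - 62 = 60.
Shortage = Qd - Qs = 294 - 60 = 234.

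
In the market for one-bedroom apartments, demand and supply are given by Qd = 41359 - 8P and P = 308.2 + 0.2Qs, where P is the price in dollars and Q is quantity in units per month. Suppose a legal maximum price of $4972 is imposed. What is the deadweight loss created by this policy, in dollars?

0

Rearranging supply gives Qs = 5P - 1541. In a free market, 41359 - 8P = 5P - 1541 gives the equilibrium P* = 3300, Q* = 14959.
Since 4972 is above P* = 3300, the ceiling does not bind and the free-market outcome prevails.
Since the control does not bind, no trades are prevented and deadweight loss is zero.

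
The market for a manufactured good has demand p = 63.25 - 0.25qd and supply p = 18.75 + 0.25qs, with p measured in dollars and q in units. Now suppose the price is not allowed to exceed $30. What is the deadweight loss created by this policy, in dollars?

Rearranging demand gives qd = 253 - 4p; rearranging supply gives qs = 4p - 75. Setting quantity demanded equal to quantity supplied, 253 - 4p = 4p - 75, gives p* = 41 and q* = 89.
Because the ceiling (30) lies below the market-clearing price, it is binding.
At p = 30: qd = 253 - 4·30 = 133 and qs = 4·30 - 75 = 45.
Quantity traded falls to 45. At q = 45 the demand price is (253 - 45)/4 = 52 and the supply price is (75 + 45)/4 = 30.
Deadweight loss = ½ · (52 - 30) · (89 - 45) = ½ · 22 · 44 = 484.

484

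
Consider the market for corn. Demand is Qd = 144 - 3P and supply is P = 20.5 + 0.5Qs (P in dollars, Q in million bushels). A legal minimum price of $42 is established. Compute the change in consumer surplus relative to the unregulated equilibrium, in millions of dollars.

-127.5

Rearranging supply gives Qs = 2P - 41. Setting quantity demanded equal to quantity supplied, 144 - 3P = 2P - 41, gives P* = 37 and Q* = 33.
Since 42 > 37, the floor is binding.
At P = 42: Qd = 144 - 3·42 = 18 and Qs = 2·42 - 41 = 43.
Consumer surplus without the control is ½ · (48 - 37) · 33 = 181.5.
With the floor, consumers buy 18 units at 42, so CS = ½ · (48 - 42) · 18 = 54.
Change in consumer surplus = 54 - 181.5 = -127.5.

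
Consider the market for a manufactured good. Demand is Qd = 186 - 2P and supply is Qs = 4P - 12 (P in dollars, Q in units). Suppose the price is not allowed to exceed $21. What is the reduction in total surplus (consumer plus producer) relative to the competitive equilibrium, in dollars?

864

Setting quantity demanded equal to quantity supplied, 186 - 2P = 4P - 12, gives P* = 33 and Q* = 120.
Since 21 < 33, the ceiling is binding.
At P = 21: Qd = 186 - 2·21 = 144 and Qs = 4·21 - 12 = 72.
Quantity traded falls to 72. At Q = 72 the demand price is (186 - 72)/2 = 57 and the supply price is (12 + 72)/4 = 21.
Deadweight loss = ½ · (57 - 21) · (120 - 72) = ½ · 36 · 48 = 864.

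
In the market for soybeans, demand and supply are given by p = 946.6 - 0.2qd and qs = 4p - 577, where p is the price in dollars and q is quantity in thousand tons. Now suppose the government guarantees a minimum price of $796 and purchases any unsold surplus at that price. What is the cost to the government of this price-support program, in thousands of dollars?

1475784

Rearranging demand gives qd = 4733 - 5p. Setting quantity demanded equal to quantity supplied, 4733 - 5p = 4p - 577, gives p* = 590 and q* = 1783.
The floor of 796 is above the equilibrium price 590, so it binds.
At p = 796: qd = 4733 - 5·796 = 753 and qs = 4·796 - 577 = 2607.
Surplus = qs - qd = 1854.
Government expenditure = surplus × support price = 1854 × 796 = 1475784.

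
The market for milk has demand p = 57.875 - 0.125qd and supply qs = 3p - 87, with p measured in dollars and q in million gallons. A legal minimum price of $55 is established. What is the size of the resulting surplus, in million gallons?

Rearranging demand gives qd = 463 - 8p. Setting quantity demanded equal to quantity supplied, 463 - 8p = 3p - 87, gives p* = 50 and q* = 63.
The floor of 55 is above the equilibrium price 50, so it binds.
At p = 55: qd = 463 - 8·55 = 23 and qs = 3·55 - 87 = 78.
Surplus = qs - qd = 78 - 23 = 55.

55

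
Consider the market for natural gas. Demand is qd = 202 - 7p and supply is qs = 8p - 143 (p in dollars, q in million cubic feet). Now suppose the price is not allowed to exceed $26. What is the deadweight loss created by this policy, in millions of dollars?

0

Without the control the market clears where 202 - 7p = 8p - 143, i.e. p* = 23 and q* = 41.
The ceiling of 26 is above the equilibrium price 23, so it is not binding; the market clears at p* = 23, q* = 41.
Since the control does not bind, no trades are prevented and deadweight loss is zero.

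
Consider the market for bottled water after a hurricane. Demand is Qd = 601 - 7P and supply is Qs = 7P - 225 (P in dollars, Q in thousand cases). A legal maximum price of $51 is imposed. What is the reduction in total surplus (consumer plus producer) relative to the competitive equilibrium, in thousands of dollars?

Without the control the market clears where 601 - 7P = 7P - 225, i.e. P* = 59 and Q* = 188.
The ceiling of 51 is below the equilibrium price 59, so it binds.
At P = 51: Qd = 601 - 7·51 = 244 and Qs = 7·51 - 225 = 132.
Quantity traded falls to 132. At Q = 132 the demand price is (601 - 132)/7 = 67 and the supply price is (225 + 132)/7 = 51.
Deadweight loss = ½ · (67 - 51) · (188 - 132) = ½ · 16 · 56 = 448.

448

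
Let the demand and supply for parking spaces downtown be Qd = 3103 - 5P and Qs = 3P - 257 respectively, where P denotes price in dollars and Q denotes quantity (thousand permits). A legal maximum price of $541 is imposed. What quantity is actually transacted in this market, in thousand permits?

1003

Equilibrium: 3103 - 5P = 3P - 257, so 3360 = 8P and P* = 420, Q* = 1003.
The ceiling of 541 is above the equilibrium price 420, so it is not binding; the market clears at P* = 420, Q* = 1003.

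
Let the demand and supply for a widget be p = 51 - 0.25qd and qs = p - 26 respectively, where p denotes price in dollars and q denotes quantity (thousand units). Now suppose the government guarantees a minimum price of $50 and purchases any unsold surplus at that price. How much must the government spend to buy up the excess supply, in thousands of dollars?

Rearranging demand gives qd = 204 - 4p. In a free market, 204 - 4p = p - 26 gives the equilibrium p* = 46, q* = 20.
The floor of 50 is above the equilibrium price 46, so it binds.
At p = 50: qd = 204 - 4·50 = 4 and qs = 50 - 26 = 24.
Surplus = qs - qd = 20.
Government expenditure = surplus × support price = 20 × 50 = 1000.

1000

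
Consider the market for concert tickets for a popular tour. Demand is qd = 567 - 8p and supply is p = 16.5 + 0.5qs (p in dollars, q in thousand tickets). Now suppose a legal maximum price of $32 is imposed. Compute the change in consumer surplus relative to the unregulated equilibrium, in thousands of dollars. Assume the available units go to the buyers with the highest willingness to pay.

672

Rearranging supply gives qs = 2p - 33. Setting quantity demanded equal to quantity supplied, 567 - 8p = 2p - 33, gives p* = 60 and q* = 87.
Since 32 < 60, the ceiling is binding.
At p = 32: qd = 567 - 8·32 = 311 and qs = 2·32 - 33 = 31.
Consumer surplus without the control is ½ · (70.875 - 60) · 87 = 473.0625.
With the ceiling, 31 units are sold at 32 (assume they go to the highest-value buyers). The demand price at q = 31 is 67, so CS = ½ · [(70.875 - 32) + (67 - 32)] · 31 = 1145.0625.
Change in consumer surplus = 1145.0625 - 473.0625 = 672.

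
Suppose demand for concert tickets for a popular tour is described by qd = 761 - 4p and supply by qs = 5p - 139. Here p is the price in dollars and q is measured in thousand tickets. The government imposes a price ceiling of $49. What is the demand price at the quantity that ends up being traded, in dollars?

163.75

Equilibrium: 761 - 4p = 5p - 139, so 900 = 9p and p* = 100, q* = 361.
Because the ceiling (49) lies below the market-clearing price, it is binding.
At p = 49: qd = 761 - 4·49 = 565 and qs = 5·49 - 139 = 106.
Only 106 units reach the market. On the demand curve, the marginal buyer's willingness to pay at q = 106 is (761 - 106)/4 = 163.75.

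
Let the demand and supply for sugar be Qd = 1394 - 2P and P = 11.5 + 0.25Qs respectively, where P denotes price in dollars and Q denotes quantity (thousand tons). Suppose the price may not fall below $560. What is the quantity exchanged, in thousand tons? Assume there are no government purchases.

274

Rearranging supply gives Qs = 4P - 46. Equilibrium: 1394 - 2P = 4P - 46, so 1440 = 6P and P* = 240, Q* = 914.
Since 560 > 240, the floor is binding.
At P = 560: Qd = 1394 - 2·560 = 274 and Qs = 4·560 - 46 = 2194.
The quantity actually transacted is the short side, demand: 274.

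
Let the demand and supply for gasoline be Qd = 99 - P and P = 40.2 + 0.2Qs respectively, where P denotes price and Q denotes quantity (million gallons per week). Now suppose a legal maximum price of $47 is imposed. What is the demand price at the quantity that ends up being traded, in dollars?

Rearranging supply gives Qs = 5P - 201. Without the control the market clears where 99 - P = 5P - 201, i.e. P* = 50 and Q* = 49.
Because the ceiling (47) lies below the market-clearing price, it is binding.
At P = 47: Qd = 99 - 47 = 52 and Qs = 5·47 - 201 = 34.
Only 34 units reach the market. On the demand curve, the marginal buyer's willingness to pay at Q = 34 is (99 - 34) = 65.

65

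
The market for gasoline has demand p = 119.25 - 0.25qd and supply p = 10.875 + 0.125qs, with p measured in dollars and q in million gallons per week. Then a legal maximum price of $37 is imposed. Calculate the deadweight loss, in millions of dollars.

1200

Rearranging demand gives qd = 477 - 4p; rearranging supply gives qs = 8p - 87. In a free market, 477 - 4p = 8p - 87 gives the equilibrium p* = 47, q* = 289.
Because the ceiling (37) lies below the market-clearing price, it is binding.
At p = 37: qd = 477 - 4·37 = 329 and qs = 8·37 - 87 = 209.
Quantity traded falls to 209. At q = 209 the demand price is (477 - 209)/4 = 67 and the supply price is (87 + 209)/8 = 37.
Deadweight loss = ½ · (67 - 37) · (289 - 209) = ½ · 30 · 80 = 1200.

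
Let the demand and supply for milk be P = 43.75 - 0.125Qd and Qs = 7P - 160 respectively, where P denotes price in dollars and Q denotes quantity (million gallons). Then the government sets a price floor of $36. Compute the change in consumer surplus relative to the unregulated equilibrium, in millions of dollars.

-140

Rearranging demand gives Qd = 350 - 8P. Without the control the market clears where 350 - 8P = 7P - 160, i.e. P* = 34 and Q* = 78.
Because the floor (36) lies above the market-clearing price, it is binding.
At P = 36: Qd = 350 - 8·36 = 62 and Qs = 7·36 - 160 = 92.
Consumer surplus without the control is ½ · (43.75 - 34) · 78 = 380.25.
With the floor, consumers buy 62 units at 36, so CS = ½ · (43.75 - 36) · 62 = 240.25.
Change in consumer surplus = 240.25 - 380.25 = -140.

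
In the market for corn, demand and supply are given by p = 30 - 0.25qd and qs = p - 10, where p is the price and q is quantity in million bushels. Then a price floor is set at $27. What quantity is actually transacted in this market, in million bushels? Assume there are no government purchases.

Rearranging demand gives qd = 120 - 4p. In a free market, 120 - 4p = p - 10 gives the equilibrium p* = 26, q* = 16.
Because the floor (27) lies above the market-clearing price, it is binding.
At p = 27: qd = 120 - 4·27 = 12 and qs = 27 - 10 = 17.
The quantity actually transacted is the short side, demand: 12.

12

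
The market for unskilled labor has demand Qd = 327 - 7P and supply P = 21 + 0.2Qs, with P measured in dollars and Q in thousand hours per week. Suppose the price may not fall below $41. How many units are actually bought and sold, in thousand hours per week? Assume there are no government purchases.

Rearranging supply gives Qs = 5P - 105. Equilibrium: 327 - 7P = 5P - 105, so 432 = 12P and P* = 36, Q* = 75.
The floor of 41 is above the equilibrium price 36, so it binds.
At P = 41: Qd = 327 - 7·41 = 40 and Qs = 5·41 - 105 = 100.
The quantity actually transacted is the short side, demand: 40.

40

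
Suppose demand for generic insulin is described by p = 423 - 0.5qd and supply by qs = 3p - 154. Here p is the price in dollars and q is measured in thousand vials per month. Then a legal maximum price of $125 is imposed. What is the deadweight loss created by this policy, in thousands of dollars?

21093.75

Rearranging demand gives qd = 846 - 2p. Without the control the market clears where 846 - 2p = 3p - 154, i.e. p* = 200 and q* = 446.
Because the ceiling (125) lies below the market-clearing price, it is binding.
At p = 125: qd = 846 - 2·125 = 596 and qs = 3·125 - 154 = 221.
Quantity traded falls to 221. At q = 221 the demand price is (846 - 221)/2 = 312.5 and the supply price is (154 + 221)/3 = 125.
Deadweight loss = ½ · (312.5 - 125) · (446 - 221) = ½ · 187.5 · 225 = 21093.75.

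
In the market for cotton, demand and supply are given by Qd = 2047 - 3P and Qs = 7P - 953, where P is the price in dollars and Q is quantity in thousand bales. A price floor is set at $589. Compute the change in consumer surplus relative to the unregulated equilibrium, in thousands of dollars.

-206201.5

In a free market, 2047 - 3P = 7P - 953 gives the equilibrium P* = 300, Q* = 1147.
Because the floor (589) lies above the market-clearing price, it is binding.
At P = 589: Qd = 2047 - 3·589 = 280 and Qs = 7·589 - 953 = 3170.
Consumer surplus without the control is ½ · (2047/3 - 300) · 1147 = 1315609/6.
With the floor, consumers buy 280 units at 589, so CS = ½ · (2047/3 - 589) · 280 = 39200/3.
Change in consumer surplus = 39200/3 - 1315609/6 = -206201.5.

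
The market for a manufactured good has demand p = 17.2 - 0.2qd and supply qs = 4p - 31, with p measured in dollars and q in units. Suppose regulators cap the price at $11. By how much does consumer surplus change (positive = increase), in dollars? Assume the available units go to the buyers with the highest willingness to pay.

19.6

Rearranging demand gives qd = 86 - 5p. In a free market, 86 - 5p = 4p - 31 gives the equilibrium p* = 13, q* = 21.
Since 11 < 13, the ceiling is binding.
At p = 11: qd = 86 - 5·11 = 31 and qs = 4·11 - 31 = 13.
Consumer surplus without the control is ½ · (17.2 - 13) · 21 = 44.1.
With the ceiling, 13 units are sold at 11 (assume they go to the highest-value buyers). The demand price at q = 13 is 14.6, so CS = ½ · [(17.2 - 11) + (14.6 - 11)] · 13 = 63.7.
Change in consumer surplus = 63.7 - 44.1 = 19.6.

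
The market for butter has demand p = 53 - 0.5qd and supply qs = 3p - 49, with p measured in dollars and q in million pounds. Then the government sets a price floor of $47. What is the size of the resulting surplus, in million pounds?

80

Rearranging demand gives qd = 106 - 2p. In a free market, 106 - 2p = 3p - 49 gives the equilibrium p* = 31, q* = 44.
Because the floor (47) lies above the market-clearing price, it is binding.
At p = 47: qd = 106 - 2·47 = 12 and qs = 3·47 - 49 = 92.
Surplus = qs - qd = 92 - 12 = 80.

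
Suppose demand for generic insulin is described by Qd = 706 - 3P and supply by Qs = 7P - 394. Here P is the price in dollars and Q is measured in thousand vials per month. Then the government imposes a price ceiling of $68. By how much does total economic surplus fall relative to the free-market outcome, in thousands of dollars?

20580

Equilibrium: 706 - 3P = 7P - 394, so 1100 = 10P and P* = 110, Q* = 376.
Because the ceiling (68) lies below the market-clearing price, it is binding.
At P = 68: Qd = 706 - 3·68 = 502 and Qs = 7·68 - 394 = 82.
Quantity traded falls to 82. At Q = 82 the demand price is (706 - 82)/3 = 208 and the supply price is (394 + 82)/7 = 68.
Deadweight loss = ½ · (208 - 68) · (376 - 82) = ½ · 140 · 294 = 20580.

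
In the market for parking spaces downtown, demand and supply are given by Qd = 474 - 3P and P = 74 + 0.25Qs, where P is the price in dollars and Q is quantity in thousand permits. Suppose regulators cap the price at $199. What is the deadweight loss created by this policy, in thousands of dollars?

0

Rearranging supply gives Qs = 4P - 296. Setting quantity demanded equal to quantity supplied, 474 - 3P = 4P - 296, gives P* = 110 and Q* = 144.
Since 199 is above P* = 110, the ceiling does not bind and the free-market outcome prevails.
Since the control does not bind, no trades are prevented and deadweight loss is zero.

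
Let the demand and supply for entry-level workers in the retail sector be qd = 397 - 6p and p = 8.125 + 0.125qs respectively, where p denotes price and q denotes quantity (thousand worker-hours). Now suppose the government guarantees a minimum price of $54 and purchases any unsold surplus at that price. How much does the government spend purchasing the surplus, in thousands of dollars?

15876

Rearranging supply gives qs = 8p - 65. Setting quantity demanded equal to quantity supplied, 397 - 6p = 8p - 65, gives p* = 33 and q* = 199.
Since 54 > 33, the floor is binding.
At p = 54: qd = 397 - 6·54 = 73 and qs = 8·54 - 65 = 367.
Surplus = qs - qd = 294.
Government expenditure = surplus × support price = 294 × 54 = 15876.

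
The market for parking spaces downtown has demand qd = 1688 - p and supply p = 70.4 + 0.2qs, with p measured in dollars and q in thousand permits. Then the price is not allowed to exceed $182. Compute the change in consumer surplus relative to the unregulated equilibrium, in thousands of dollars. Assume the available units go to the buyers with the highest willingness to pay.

Rearranging supply gives qs = 5p - 352. Setting quantity demanded equal to quantity supplied, 1688 - p = 5p - 352, gives p* = 340 and q* = 1348.
The ceiling of 182 is below the equilibrium price 340, so it binds.
At p = 182: qd = 1688 - 182 = 1506 and qs = 5·182 - 352 = 558.
Consumer surplus without the control is ½ · (1688 - 340) · 1348 = 908552.
With the ceiling, 558 units are sold at 182 (assume they go to the highest-value buyers). The demand price at q = 558 is 1130, so CS = ½ · [(1688 - 182) + (1130 - 182)] · 558 = 684666.
Change in consumer surplus = 684666 - 908552 = -223886.

-223886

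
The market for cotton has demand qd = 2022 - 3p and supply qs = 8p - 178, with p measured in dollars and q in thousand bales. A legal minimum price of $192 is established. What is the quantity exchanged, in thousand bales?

In a free market, 2022 - 3p = 8p - 178 gives the equilibrium p* = 200, q* = 1422.
The floor of 192 is below the equilibrium price 200, so it is not binding; the market clears at p* = 200, q* = 1422.

1422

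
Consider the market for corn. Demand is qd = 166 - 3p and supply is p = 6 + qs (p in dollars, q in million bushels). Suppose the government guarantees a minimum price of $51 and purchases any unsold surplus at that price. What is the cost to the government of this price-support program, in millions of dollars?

Rearranging supply gives qs = p - 6. Setting quantity demanded equal to quantity supplied, 166 - 3p = p - 6, gives p* = 43 and q* = 37.
The floor of 51 is above the equilibrium price 43, so it binds.
At p = 51: qd = 166 - 3·51 = 13 and qs = 51 - 6 = 45.
Surplus = qs - qd = 32.
Government expenditure = surplus × support price = 32 × 51 = 1632.

1632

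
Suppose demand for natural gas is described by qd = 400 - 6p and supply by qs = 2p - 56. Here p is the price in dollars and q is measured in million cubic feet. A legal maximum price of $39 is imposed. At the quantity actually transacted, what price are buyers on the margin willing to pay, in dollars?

63

In a free market, 400 - 6p = 2p - 56 gives the equilibrium p* = 57, q* = 58.
Since 39 < 57, the ceiling is binding.
At p = 39: qd = 400 - 6·39 = 166 and qs = 2·39 - 56 = 22.
Only 22 units reach the market. On the demand curve, the marginal buyer's willingness to pay at q = 22 is (400 - 22)/6 = 63.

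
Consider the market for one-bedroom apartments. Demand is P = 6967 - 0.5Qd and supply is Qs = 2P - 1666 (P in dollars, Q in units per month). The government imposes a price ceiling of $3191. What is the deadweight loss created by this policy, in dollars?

Rearranging demand gives Qd = 13934 - 2P. In a free market, 13934 - 2P = 2P - 1666 gives the equilibrium P* = 3900, Q* = 6134.
The ceiling of 3191 is below the equilibrium price 3900, so it binds.
At P = 3191: Qd = 13934 - 2·3191 = 7552 and Qs = 2·3191 - 1666 = 4716.
Quantity traded falls to 4716. At Q = 4716 the demand price is (13934 - 4716)/2 = 4609 and the supply price is (1666 + 4716)/2 = 3191.
Deadweight loss = ½ · (4609 - 3191) · (6134 - 4716) = ½ · 1418 · 1418 = 1005362.

1005362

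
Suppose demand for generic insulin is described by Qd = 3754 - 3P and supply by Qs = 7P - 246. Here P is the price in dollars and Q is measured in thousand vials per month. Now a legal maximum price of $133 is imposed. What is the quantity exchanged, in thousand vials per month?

Without the control the market clears where 3754 - 3P = 7P - 246, i.e. P* = 400 and Q* = 2554.
Since 133 < 400, the ceiling is binding.
At P = 133: Qd = 3754 - 3·133 = 3355 and Qs = 7·133 - 246 = 685.
The quantity actually transacted is the short side, supply: 685.

685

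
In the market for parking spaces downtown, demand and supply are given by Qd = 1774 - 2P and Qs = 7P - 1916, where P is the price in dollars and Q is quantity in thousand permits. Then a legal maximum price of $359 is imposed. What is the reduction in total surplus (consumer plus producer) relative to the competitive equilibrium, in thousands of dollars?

In a free market, 1774 - 2P = 7P - 1916 gives the equilibrium P* = 410, Q* = 954.
The ceiling of 359 is below the equilibrium price 410, so it binds.
At P = 359: Qd = 1774 - 2·359 = 1056 and Qs = 7·359 - 1916 = 597.
Quantity traded falls to 597. At Q = 597 the demand price is (1774 - 597)/2 = 588.5 and the supply price is (1916 + 597)/7 = 359.
Deadweight loss = ½ · (588.5 - 359) · (954 - 597) = ½ · 229.5 · 357 = 40965.75.

40965.75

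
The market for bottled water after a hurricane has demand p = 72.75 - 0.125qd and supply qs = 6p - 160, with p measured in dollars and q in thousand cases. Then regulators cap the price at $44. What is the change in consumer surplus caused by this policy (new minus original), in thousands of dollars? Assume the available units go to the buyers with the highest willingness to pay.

753.75

Rearranging demand gives qd = 582 - 8p. Without the control the market clears where 582 - 8p = 6p - 160, i.e. p* = 53 and q* = 158.
Since 44 < 53, the ceiling is binding.
At p = 44: qd = 582 - 8·44 = 230 and qs = 6·44 - 160 = 104.
Consumer surplus without the control is ½ · (72.75 - 53) · 158 = 1560.25.
With the ceiling, 104 units are sold at 44 (assume they go to the highest-value buyers). The demand price at q = 104 is 59.75, so CS = ½ · [(72.75 - 44) + (59.75 - 44)] · 104 = 2314.
Change in consumer surplus = 2314 - 1560.25 = 753.75.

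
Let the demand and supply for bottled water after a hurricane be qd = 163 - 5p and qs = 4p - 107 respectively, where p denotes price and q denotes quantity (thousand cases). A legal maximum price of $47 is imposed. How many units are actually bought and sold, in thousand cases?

Setting quantity demanded equal to quantity supplied, 163 - 5p = 4p - 107, gives p* = 30 and q* = 13.
Since 47 is above p* = 30, the ceiling does not bind and the free-market outcome prevails.

13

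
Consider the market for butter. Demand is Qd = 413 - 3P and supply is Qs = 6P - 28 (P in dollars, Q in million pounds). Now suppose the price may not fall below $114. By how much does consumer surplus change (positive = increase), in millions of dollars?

-10952.5

Equilibrium: 413 - 3P = 6P - 28, so 441 = 9P and P* = 49, Q* = 266.
The floor of 114 is above the equilibrium price 49, so it binds.
At P = 114: Qd = 413 - 3·114 = 71 and Qs = 6·114 - 28 = 656.
Consumer surplus without the control is ½ · (413/3 - 49) · 266 = 35378/3.
With the floor, consumers buy 71 units at 114, so CS = ½ · (413/3 - 114) · 71 = 5041/6.
Change in consumer surplus = 5041/6 - 35378/3 = -10952.5.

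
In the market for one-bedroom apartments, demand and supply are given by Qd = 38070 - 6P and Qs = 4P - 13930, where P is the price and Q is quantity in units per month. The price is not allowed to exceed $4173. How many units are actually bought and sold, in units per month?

2762

Equilibrium: 38070 - 6P = 4P - 13930, so 52000 = 10P and P* = 5200, Q* = 6870.
Since 4173 < 5200, the ceiling is binding.
At P = 4173: Qd = 38070 - 6·4173 = 13032 and Qs = 4·4173 - 13930 = 2762.
The quantity actually transacted is the short side, supply: 2762.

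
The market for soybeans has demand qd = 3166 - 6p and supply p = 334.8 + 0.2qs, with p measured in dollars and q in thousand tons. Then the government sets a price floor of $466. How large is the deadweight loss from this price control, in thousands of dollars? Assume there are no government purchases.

4461.6

Rearranging supply gives qs = 5p - 1674. Without the control the market clears where 3166 - 6p = 5p - 1674, i.e. p* = 440 and q* = 526.
Because the floor (466) lies above the market-clearing price, it is binding.
At p = 466: qd = 3166 - 6·466 = 370 and qs = 5·466 - 1674 = 656.
Quantity traded falls to 370. At q = 370 the demand price is (3166 - 370)/6 = 466 and the supply price is (1674 + 370)/5 = 408.8.
Deadweight loss = ½ · (466 - 408.8) · (526 - 370) = ½ · 57.2 · 156 = 4461.6.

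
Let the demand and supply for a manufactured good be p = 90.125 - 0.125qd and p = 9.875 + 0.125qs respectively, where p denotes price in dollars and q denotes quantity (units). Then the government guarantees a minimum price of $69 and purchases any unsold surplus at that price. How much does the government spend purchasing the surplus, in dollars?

20976

Rearranging demand gives qd = 721 - 8p; rearranging supply gives qs = 8p - 79. Equilibrium: 721 - 8p = 8p - 79, so 800 = 16p and p* = 50, q* = 321.
The floor of 69 is above the equilibrium price 50, so it binds.
At p = 69: qd = 721 - 8·69 = 169 and qs = 8·69 - 79 = 473.
Surplus = qs - qd = 304.
Government expenditure = surplus × support price = 304 × 69 = 20976.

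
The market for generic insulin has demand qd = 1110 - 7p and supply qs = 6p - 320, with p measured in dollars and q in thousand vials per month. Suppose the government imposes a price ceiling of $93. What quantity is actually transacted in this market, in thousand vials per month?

In a free market, 1110 - 7p = 6p - 320 gives the equilibrium p* = 110, q* = 340.
Since 93 < 110, the ceiling is binding.
At p = 93: qd = 1110 - 7·93 = 459 and qs = 6·93 - 320 = 238.
The quantity actually transacted is the short side, supply: 238.

238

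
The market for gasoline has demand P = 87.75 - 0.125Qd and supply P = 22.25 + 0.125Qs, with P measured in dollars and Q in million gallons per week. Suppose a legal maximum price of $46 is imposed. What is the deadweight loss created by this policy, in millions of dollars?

Rearranging demand gives Qd = 702 - 8P; rearranging supply gives Qs = 8P - 178. In a free market, 702 - 8P = 8P - 178 gives the equilibrium P* = 55, Q* = 262.
Since 46 < 55, the ceiling is binding.
At P = 46: Qd = 702 - 8·46 = 334 and Qs = 8·46 - 178 = 190.
Quantity traded falls to 190. At Q = 190 the demand price is (702 - 190)/8 = 64 and the supply price is (178 + 190)/8 = 46.
Deadweight loss = ½ · (64 - 46) · (262 - 190) = ½ · 18 · 72 = 648.

648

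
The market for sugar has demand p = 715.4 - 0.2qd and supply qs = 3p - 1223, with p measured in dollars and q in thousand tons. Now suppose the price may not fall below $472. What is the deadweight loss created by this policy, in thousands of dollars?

Rearranging demand gives qd = 3577 - 5p. Equilibrium: 3577 - 5p = 3p - 1223, so 4800 = 8p and p* = 600, q* = 577.
Since 472 is below p* = 600, the floor does not bind and the free-market outcome prevails.
Since the control does not bind, no trades are prevented and deadweight loss is zero.

0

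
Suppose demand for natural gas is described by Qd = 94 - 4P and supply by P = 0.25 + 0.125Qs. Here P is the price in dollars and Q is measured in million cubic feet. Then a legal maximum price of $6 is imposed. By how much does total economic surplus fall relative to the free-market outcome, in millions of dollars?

48

Rearranging supply gives Qs = 8P - 2. Setting quantity demanded equal to quantity supplied, 94 - 4P = 8P - 2, gives P* = 8 and Q* = 62.
Since 6 < 8, the ceiling is binding.
At P = 6: Qd = 94 - 4·6 = 70 and Qs = 8·6 - 2 = 46.
Quantity traded falls to 46. At Q = 46 the demand price is (94 - 46)/4 = 12 and the supply price is (2 + 46)/8 = 6.
Deadweight loss = ½ · (12 - 6) · (62 - 46) = ½ · 6 · 16 = 48.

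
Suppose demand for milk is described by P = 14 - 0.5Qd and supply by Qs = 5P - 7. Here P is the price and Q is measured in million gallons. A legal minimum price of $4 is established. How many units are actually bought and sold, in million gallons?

18

Rearranging demand gives Qd = 28 - 2P. In a free market, 28 - 2P = 5P - 7 gives the equilibrium P* = 5, Q* = 18.
The floor of 4 is below the equilibrium price 5, so it is not binding; the market clears at P* = 5, Q* = 18.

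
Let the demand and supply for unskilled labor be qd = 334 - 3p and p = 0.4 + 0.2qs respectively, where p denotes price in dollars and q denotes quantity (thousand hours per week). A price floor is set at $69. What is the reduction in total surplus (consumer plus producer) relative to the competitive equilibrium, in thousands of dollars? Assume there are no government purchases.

1749.6

Rearranging supply gives qs = 5p - 2. Equilibrium: 334 - 3p = 5p - 2, so 336 = 8p and p* = 42, q* = 208.
The floor of 69 is above the equilibrium price 42, so it binds.
At p = 69: qd = 334 - 3·69 = 127 and qs = 5·69 - 2 = 343.
Quantity traded falls to 127. At q = 127 the demand price is (334 - 127)/3 = 69 and the supply price is (2 + 127)/5 = 25.8.
Deadweight loss = ½ · (69 - 25.8) · (208 - 127) = ½ · 43.2 · 81 = 1749.6.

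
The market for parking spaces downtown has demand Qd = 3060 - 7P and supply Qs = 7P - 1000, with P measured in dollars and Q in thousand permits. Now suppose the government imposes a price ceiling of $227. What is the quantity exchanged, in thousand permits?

In a free market, 3060 - 7P = 7P - 1000 gives the equilibrium P* = 290, Q* = 1030.
The ceiling of 227 is below the equilibrium price 290, so it binds.
At P = 227: Qd = 3060 - 7·227 = 1471 and Qs = 7·227 - 1000 = 589.
The quantity actually transacted is the short side, supply: 589.

589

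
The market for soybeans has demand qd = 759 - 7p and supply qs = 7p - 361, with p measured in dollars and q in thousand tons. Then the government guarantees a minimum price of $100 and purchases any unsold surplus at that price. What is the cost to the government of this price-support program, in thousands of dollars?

Equilibrium: 759 - 7p = 7p - 361, so 1120 = 14p and p* = 80, q* = 199.
Since 100 > 80, the floor is binding.
At p = 100: qd = 759 - 7·100 = 59 and qs = 7·100 - 361 = 339.
Surplus = qs - qd = 280.
Government expenditure = surplus × support price = 280 × 100 = 28000.

28000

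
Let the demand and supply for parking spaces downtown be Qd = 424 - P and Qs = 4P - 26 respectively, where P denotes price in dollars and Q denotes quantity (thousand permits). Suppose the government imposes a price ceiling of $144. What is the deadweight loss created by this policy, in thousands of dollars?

In a free market, 424 - P = 4P - 26 gives the equilibrium P* = 90, Q* = 334.
The ceiling of 144 is above the equilibrium price 90, so it is not binding; the market clears at P* = 90, Q* = 334.
Since the control does not bind, no trades are prevented and deadweight loss is zero.

0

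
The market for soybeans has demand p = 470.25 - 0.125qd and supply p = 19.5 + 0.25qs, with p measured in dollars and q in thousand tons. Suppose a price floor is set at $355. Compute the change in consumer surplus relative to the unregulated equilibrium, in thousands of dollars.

Rearranging demand gives qd = 3762 - 8p; rearranging supply gives qs = 4p - 78. Without the control the market clears where 3762 - 8p = 4p - 78, i.e. p* = 320 and q* = 1202.
Since 355 > 320, the floor is binding.
At p = 355: qd = 3762 - 8·355 = 922 and qs = 4·355 - 78 = 1342.
Consumer surplus without the control is ½ · (470.25 - 320) · 1202 = 90300.25.
With the floor, consumers buy 922 units at 355, so CS = ½ · (470.25 - 355) · 922 = 53130.25.
Change in consumer surplus = 53130.25 - 90300.25 = -37170.

-37170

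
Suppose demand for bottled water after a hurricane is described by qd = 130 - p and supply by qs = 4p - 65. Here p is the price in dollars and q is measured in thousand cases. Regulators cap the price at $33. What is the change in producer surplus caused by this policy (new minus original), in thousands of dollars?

Without the control the market clears where 130 - p = 4p - 65, i.e. p* = 39 and q* = 91.
The ceiling of 33 is below the equilibrium price 39, so it binds.
At p = 33: qd = 130 - 33 = 97 and qs = 4·33 - 65 = 67.
Producer surplus without the control is ½ · (39 - 16.25) · 91 = 1035.125.
With the ceiling, producers sell 67 units at 33, so PS = ½ · (33 - 16.25) · 67 = 561.125.
Change in producer surplus = 561.125 - 1035.125 = -474.

-474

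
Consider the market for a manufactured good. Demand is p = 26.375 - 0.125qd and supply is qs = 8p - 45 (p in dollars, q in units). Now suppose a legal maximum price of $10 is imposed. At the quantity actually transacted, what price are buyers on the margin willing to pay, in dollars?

Rearranging demand gives qd = 211 - 8p. Without the control the market clears where 211 - 8p = 8p - 45, i.e. p* = 16 and q* = 83.
Because the ceiling (10) lies below the market-clearing price, it is binding.
At p = 10: qd = 211 - 8·10 = 131 and qs = 8·10 - 45 = 35.
Only 35 units reach the market. On the demand curve, the marginal buyer's willingness to pay at q = 35 is (211 - 35)/8 = 22.

22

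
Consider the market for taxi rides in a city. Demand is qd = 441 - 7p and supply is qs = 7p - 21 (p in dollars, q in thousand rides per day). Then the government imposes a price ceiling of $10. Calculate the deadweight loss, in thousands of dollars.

Setting quantity demanded equal to quantity supplied, 441 - 7p = 7p - 21, gives p* = 33 and q* = 210.
Because the ceiling (10) lies below the market-clearing price, it is binding.
At p = 10: qd = 441 - 7·10 = 371 and qs = 7·10 - 21 = 49.
Quantity traded falls to 49. At q = 49 the demand price is (441 - 49)/7 = 56 and the supply price is (21 + 49)/7 = 10.
Deadweight loss = ½ · (56 - 10) · (210 - 49) = ½ · 46 · 161 = 3703.

3703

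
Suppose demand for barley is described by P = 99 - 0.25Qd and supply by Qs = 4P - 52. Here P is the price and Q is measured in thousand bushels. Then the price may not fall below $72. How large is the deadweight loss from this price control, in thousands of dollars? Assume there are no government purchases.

1024

Rearranging demand gives Qd = 396 - 4P. Setting quantity demanded equal to quantity supplied, 396 - 4P = 4P - 52, gives P* = 56 and Q* = 172.
The floor of 72 is above the equilibrium price 56, so it binds.
At P = 72: Qd = 396 - 4·72 = 108 and Qs = 4·72 - 52 = 236.
Quantity traded falls to 108. At Q = 108 the demand price is (396 - 108)/4 = 72 and the supply price is (52 + 108)/4 = 40.
Deadweight loss = ½ · (72 - 40) · (172 - 108) = ½ · 32 · 64 = 1024.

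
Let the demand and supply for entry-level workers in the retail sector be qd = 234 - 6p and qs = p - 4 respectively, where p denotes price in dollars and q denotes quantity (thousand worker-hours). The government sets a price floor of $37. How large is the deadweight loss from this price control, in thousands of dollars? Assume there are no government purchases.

In a free market, 234 - 6p = p - 4 gives the equilibrium p* = 34, q* = 30.
Since 37 > 34, the floor is binding.
At p = 37: qd = 234 - 6·37 = 12 and qs = 37 - 4 = 33.
Quantity traded falls to 12. At q = 12 the demand price is (234 - 12)/6 = 37 and the supply price is 4 + 12 = 16.
Deadweight loss = ½ · (37 - 16) · (30 - 12) = ½ · 21 · 18 = 189.

189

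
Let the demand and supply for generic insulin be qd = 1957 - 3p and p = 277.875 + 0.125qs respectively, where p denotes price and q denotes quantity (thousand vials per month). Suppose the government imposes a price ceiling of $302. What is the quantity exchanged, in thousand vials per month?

Rearranging supply gives qs = 8p - 2223. Equilibrium: 1957 - 3p = 8p - 2223, so 4180 = 11p and p* = 380, q* = 817.
The ceiling of 302 is below the equilibrium price 380, so it binds.
At p = 302: qd = 1957 - 3·302 = 1051 and qs = 8·302 - 2223 = 193.
The quantity actually transacted is the short side, supply: 193.

193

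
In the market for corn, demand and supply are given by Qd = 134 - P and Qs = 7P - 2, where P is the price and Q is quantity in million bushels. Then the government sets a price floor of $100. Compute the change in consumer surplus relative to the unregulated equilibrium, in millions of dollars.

-6266.5

Without the control the market clears where 134 - P = 7P - 2, i.e. P* = 17 and Q* = 117.
Because the floor (100) lies above the market-clearing price, it is binding.
At P = 100: Qd = 134 - 100 = 34 and Qs = 7·100 - 2 = 698.
Consumer surplus without the control is ½ · (134 - 17) · 117 = 6844.5.
With the floor, consumers buy 34 units at 100, so CS = ½ · (134 - 100) · 34 = 578.
Change in consumer surplus = 578 - 6844.5 = -6266.5.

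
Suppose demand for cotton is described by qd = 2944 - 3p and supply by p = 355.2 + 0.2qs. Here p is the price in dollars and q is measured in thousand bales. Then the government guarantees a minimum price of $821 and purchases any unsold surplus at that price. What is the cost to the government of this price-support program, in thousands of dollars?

Rearranging supply gives qs = 5p - 1776. Without the control the market clears where 2944 - 3p = 5p - 1776, i.e. p* = 590 and q* = 1174.
Since 821 > 590, the floor is binding.
At p = 821: qd = 2944 - 3·821 = 481 and qs = 5·821 - 1776 = 2329.
Surplus = qs - qd = 1848.
Government expenditure = surplus × support price = 1848 × 821 = 1517208.

1517208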